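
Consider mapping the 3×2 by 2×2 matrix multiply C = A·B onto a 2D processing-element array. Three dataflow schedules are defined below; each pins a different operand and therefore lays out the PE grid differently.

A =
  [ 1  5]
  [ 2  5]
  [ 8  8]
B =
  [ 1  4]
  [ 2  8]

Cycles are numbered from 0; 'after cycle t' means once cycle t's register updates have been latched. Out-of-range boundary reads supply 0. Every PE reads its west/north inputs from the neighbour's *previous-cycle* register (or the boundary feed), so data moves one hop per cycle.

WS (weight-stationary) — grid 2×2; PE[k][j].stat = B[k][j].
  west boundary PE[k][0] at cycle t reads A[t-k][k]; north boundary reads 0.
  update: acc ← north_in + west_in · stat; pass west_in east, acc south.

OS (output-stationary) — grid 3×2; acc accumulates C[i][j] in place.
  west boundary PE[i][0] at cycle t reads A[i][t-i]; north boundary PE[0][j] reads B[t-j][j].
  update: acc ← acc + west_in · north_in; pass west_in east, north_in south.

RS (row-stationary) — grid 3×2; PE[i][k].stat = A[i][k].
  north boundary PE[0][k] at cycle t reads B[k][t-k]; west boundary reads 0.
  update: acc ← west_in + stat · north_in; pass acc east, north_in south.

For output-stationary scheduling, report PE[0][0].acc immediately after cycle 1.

OS on a 3×2 grid — tracing PE[0][0] and its feeders:
  0: (0,0).acc=1  regs=<1,1>
  1: (0,0).acc=11  regs=<5,2>

PE[0][0].acc = 11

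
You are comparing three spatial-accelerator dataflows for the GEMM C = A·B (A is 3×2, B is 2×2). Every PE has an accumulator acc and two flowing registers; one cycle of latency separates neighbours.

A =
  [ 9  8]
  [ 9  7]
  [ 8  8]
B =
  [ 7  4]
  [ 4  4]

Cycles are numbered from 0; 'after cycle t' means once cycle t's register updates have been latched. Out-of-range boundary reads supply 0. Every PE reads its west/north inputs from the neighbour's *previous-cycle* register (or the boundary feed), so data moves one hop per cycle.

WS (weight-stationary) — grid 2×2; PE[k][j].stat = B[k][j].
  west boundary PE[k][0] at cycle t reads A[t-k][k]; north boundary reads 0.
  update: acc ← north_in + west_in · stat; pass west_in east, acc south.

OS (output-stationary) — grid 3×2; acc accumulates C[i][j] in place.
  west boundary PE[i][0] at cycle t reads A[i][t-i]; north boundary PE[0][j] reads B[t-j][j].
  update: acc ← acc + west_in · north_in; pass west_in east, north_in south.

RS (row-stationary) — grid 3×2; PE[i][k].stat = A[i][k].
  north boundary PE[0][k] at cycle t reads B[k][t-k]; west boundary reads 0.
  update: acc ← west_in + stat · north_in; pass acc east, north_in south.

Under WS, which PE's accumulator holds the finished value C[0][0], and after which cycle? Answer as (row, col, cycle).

(row, col, cycle) = (1, 0, 1)

Under WS, C[0][0] lands at PE[1][0]:
  t=0 PE[1][0]: acc=0 h=0 v=0
  t=1 PE[1][0]: acc=95 h=8 v=95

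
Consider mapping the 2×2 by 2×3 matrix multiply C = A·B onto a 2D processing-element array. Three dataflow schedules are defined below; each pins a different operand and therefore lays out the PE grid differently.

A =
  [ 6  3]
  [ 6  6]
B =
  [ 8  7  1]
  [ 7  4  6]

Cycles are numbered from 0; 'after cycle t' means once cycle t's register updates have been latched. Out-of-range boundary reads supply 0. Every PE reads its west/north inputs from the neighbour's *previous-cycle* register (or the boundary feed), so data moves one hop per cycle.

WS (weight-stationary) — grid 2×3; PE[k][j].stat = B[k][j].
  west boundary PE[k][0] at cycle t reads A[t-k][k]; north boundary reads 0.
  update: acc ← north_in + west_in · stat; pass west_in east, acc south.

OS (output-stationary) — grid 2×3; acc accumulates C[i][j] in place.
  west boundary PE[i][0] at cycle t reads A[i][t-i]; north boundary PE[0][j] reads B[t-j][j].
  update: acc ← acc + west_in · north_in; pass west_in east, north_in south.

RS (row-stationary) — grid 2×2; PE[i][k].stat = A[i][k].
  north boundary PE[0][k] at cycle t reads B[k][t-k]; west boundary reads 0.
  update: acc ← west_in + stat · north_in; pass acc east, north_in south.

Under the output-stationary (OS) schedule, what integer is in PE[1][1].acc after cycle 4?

PE[1][1].acc = 66

Tracing OS — 2×3 array, target PE[1][1]:
  0: (0,1).acc=0  regs=<0,0>
  0: (1,0).acc=0  regs=<0,0>
  0: (1,1).acc=0  regs=<0,0>
  1: (0,1).acc=42  regs=<6,7>
  1: (1,0).acc=48  regs=<6,8>
  1: (1,1).acc=0  regs=<0,0>
  2: (0,1).acc=54  regs=<3,4>
  2: (1,0).acc=90  regs=<6,7>
  2: (1,1).acc=42  regs=<6,7>
  3: (0,1).acc=54  regs=<0,0>
  3: (1,0).acc=90  regs=<0,0>
  3: (1,1).acc=66  regs=<6,4>
  4: (0,1).acc=54  regs=<0,0>
  4: (1,0).acc=90  regs=<0,0>
  4: (1,1).acc=66  regs=<0,0>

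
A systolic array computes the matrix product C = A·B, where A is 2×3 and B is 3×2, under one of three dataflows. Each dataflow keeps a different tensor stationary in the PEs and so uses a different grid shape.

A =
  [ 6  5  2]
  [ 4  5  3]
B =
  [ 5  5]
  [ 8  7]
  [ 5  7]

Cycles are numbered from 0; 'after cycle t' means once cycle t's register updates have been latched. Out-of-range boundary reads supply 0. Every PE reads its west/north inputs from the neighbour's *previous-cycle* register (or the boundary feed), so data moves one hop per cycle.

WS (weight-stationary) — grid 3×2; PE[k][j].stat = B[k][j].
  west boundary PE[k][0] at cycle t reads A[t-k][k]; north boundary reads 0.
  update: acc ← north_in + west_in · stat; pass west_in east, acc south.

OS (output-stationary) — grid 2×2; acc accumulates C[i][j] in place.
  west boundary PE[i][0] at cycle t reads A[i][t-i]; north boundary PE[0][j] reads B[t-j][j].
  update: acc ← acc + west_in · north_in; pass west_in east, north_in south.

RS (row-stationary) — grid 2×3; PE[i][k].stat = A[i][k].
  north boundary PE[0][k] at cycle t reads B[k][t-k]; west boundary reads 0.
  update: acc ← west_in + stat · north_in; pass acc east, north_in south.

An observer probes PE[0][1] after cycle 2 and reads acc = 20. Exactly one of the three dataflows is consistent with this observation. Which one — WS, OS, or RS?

dataflow = WS

WS [3×2] PE[0][1] across cycles:
  cycle 0: PE[0][1] → acc 0, east 0, south 0
  cycle 1: PE[0][1] → acc 30, east 6, south 30
  cycle 2: PE[0][1] → acc 20, east 4, south 20
OS [2×2] PE[0][1] across cycles:
  cycle 0: PE[0][1] → acc 0, east 0, south 0
  cycle 1: PE[0][1] → acc 30, east 6, south 5
  cycle 2: PE[0][1] → acc 65, east 5, south 7
RS [2×3] PE[0][1] across cycles:
  cycle 0: PE[0][1] → acc 0, east 0, south 0
  cycle 1: PE[0][1] → acc 70, east 70, south 8
  cycle 2: PE[0][1] → acc 65, east 65, south 7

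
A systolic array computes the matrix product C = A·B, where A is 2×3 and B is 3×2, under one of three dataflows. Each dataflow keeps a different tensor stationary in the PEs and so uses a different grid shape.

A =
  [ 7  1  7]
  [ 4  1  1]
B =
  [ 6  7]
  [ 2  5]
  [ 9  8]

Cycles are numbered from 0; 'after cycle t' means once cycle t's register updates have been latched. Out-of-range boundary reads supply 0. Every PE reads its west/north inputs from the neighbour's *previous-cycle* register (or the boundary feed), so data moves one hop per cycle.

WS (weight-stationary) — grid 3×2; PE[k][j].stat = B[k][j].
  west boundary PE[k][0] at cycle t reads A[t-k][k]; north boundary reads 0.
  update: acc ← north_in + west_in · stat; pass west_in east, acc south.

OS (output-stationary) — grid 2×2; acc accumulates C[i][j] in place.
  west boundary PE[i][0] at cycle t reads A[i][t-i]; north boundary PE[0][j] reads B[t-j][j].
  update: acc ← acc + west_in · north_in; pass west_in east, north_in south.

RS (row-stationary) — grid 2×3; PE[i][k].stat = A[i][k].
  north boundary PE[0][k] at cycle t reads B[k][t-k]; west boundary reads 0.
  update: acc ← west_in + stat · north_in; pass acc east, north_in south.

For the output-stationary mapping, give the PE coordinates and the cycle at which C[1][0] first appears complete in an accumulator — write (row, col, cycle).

(row, col, cycle) = (1, 0, 3)

Under OS, C[1][0] lands at PE[1][0]:
  after 0 — PE[1][0] acc=0, pass-E 0, pass-S 0
  after 1 — PE[1][0] acc=24, pass-E 4, pass-S 6
  after 2 — PE[1][0] acc=26, pass-E 1, pass-S 2
  after 3 — PE[1][0] acc=35, pass-E 1, pass-S 9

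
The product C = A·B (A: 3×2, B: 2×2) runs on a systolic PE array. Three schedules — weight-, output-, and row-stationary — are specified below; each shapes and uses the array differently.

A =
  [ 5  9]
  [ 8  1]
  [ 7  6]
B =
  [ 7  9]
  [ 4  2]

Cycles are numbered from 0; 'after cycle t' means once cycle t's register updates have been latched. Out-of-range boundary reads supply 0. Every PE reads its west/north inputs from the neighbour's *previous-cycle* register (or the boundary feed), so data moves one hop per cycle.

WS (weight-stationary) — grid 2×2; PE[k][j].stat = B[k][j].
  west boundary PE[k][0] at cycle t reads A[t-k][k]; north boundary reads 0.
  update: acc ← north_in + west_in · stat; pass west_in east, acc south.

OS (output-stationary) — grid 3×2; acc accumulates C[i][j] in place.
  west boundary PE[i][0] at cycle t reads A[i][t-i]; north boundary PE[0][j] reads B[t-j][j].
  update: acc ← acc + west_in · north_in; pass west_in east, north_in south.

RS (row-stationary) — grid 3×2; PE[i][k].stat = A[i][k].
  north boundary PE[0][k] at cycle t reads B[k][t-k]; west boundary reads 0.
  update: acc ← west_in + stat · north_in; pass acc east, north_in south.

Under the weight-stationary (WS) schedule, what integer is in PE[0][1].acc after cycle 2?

PE[0][1].acc = 72

WS 2×2: PE[0][1] cycle-by-cycle (with neighbour feeds):
  t=0 PE[0][0]: acc=35 h=5 v=35
  t=0 PE[0][1]: acc=0 h=0 v=0
  t=1 PE[0][0]: acc=56 h=8 v=56
  t=1 PE[0][1]: acc=45 h=5 v=45
  t=2 PE[0][0]: acc=49 h=7 v=49
  t=2 PE[0][1]: acc=72 h=8 v=72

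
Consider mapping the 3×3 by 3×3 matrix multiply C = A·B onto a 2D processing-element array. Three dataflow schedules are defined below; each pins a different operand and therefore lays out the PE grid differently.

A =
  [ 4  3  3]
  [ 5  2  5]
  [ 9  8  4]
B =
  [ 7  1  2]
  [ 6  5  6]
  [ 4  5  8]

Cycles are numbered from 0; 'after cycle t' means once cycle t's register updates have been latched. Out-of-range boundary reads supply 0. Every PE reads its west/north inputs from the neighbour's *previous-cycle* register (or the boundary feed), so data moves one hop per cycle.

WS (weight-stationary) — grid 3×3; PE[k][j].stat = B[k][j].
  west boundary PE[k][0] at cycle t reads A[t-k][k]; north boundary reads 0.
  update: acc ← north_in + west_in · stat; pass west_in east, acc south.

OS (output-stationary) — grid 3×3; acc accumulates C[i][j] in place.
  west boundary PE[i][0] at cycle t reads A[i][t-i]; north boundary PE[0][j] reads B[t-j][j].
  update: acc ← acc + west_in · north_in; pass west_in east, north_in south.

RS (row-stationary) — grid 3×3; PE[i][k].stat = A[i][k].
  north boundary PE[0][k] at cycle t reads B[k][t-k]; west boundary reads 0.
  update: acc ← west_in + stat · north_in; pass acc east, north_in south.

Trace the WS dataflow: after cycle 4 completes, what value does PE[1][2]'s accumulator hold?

PE[1][2].acc = 22

WS 3×3: PE[1][2] cycle-by-cycle (with neighbour feeds):
  cycle 0: PE[0][2] → acc 0, east 0, south 0
  cycle 0: PE[1][1] → acc 0, east 0, south 0
  cycle 0: PE[1][2] → acc 0, east 0, south 0
  cycle 1: PE[0][2] → acc 0, east 0, south 0
  cycle 1: PE[1][1] → acc 0, east 0, south 0
  cycle 1: PE[1][2] → acc 0, east 0, south 0
  cycle 2: PE[0][2] → acc 8, east 4, south 8
  cycle 2: PE[1][1] → acc 19, east 3, south 19
  cycle 2: PE[1][2] → acc 0, east 0, south 0
  cycle 3: PE[0][2] → acc 10, east 5, south 10
  cycle 3: PE[1][1] → acc 15, east 2, south 15
  cycle 3: PE[1][2] → acc 26, east 3, south 26
  cycle 4: PE[0][2] → acc 18, east 9, south 18
  cycle 4: PE[1][1] → acc 49, east 8, south 49
  cycle 4: PE[1][2] → acc 22, east 2, south 22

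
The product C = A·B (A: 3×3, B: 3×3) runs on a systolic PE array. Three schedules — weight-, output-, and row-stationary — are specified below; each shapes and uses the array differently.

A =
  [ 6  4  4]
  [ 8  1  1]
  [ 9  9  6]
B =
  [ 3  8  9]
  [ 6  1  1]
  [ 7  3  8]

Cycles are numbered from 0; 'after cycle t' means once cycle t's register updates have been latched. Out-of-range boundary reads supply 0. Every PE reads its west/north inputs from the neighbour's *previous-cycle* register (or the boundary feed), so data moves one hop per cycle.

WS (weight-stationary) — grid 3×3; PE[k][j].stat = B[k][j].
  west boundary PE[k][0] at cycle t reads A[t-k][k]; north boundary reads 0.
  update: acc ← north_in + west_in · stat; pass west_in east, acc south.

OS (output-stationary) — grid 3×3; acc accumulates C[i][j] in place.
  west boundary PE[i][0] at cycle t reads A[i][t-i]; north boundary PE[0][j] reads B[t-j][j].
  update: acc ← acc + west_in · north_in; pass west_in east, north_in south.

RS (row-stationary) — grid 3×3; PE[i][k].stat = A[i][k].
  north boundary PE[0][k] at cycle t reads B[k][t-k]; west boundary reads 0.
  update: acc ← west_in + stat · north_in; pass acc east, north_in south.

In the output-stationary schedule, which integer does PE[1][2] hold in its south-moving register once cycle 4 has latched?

register = 1

Tracing OS — 3×3 array, target PE[1][2]:
  step 0 · PE0,2: acc=0; fwd→0 fwd↓0
  step 0 · PE1,1: acc=0; fwd→0 fwd↓0
  step 0 · PE1,2: acc=0; fwd→0 fwd↓0
  step 1 · PE0,2: acc=0; fwd→0 fwd↓0
  step 1 · PE1,1: acc=0; fwd→0 fwd↓0
  step 1 · PE1,2: acc=0; fwd→0 fwd↓0
  step 2 · PE0,2: acc=54; fwd→6 fwd↓9
  step 2 · PE1,1: acc=64; fwd→8 fwd↓8
  step 2 · PE1,2: acc=0; fwd→0 fwd↓0
  step 3 · PE0,2: acc=58; fwd→4 fwd↓1
  step 3 · PE1,1: acc=65; fwd→1 fwd↓1
  step 3 · PE1,2: acc=72; fwd→8 fwd↓9
  step 4 · PE0,2: acc=90; fwd→4 fwd↓8
  step 4 · PE1,1: acc=68; fwd→1 fwd↓3
  step 4 · PE1,2: acc=73; fwd→1 fwd↓1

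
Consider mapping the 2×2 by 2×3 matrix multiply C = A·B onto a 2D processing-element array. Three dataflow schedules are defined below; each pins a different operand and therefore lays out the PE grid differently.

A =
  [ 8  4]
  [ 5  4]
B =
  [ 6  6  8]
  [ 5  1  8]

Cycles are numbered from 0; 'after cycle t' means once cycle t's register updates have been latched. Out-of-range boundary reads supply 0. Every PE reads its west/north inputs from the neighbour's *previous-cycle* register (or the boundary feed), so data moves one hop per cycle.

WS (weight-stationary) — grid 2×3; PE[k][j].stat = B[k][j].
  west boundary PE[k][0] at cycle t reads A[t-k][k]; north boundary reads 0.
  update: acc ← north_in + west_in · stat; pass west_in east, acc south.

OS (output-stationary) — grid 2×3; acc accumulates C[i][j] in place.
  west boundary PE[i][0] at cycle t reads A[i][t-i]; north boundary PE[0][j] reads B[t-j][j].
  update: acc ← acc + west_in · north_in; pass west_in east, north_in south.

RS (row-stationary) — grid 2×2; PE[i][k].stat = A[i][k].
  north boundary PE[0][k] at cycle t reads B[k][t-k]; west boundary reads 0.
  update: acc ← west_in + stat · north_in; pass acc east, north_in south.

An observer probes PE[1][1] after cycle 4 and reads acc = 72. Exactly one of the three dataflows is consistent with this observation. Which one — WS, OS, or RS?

WS (2×3 grid), PE[1][1]:
  @0  [1,1]  acc 0  |  →0  ↓0
  @1  [1,1]  acc 0  |  →0  ↓0
  @2  [1,1]  acc 52  |  →4  ↓52
  @3  [1,1]  acc 34  |  →4  ↓34
  @4  [1,1]  acc 0  |  →0  ↓0
OS (2×3 grid), PE[1][1]:
  @0  [1,1]  acc 0  |  →0  ↓0
  @1  [1,1]  acc 0  |  →0  ↓0
  @2  [1,1]  acc 30  |  →5  ↓6
  @3  [1,1]  acc 34  |  →4  ↓1
  @4  [1,1]  acc 34  |  →0  ↓0
RS (2×2 grid), PE[1][1]:
  @0  [1,1]  acc 0  |  →0  ↓0
  @1  [1,1]  acc 0  |  →0  ↓0
  @2  [1,1]  acc 50  |  →50  ↓5
  @3  [1,1]  acc 34  |  →34  ↓1
  @4  [1,1]  acc 72  |  →72  ↓8

dataflow = RS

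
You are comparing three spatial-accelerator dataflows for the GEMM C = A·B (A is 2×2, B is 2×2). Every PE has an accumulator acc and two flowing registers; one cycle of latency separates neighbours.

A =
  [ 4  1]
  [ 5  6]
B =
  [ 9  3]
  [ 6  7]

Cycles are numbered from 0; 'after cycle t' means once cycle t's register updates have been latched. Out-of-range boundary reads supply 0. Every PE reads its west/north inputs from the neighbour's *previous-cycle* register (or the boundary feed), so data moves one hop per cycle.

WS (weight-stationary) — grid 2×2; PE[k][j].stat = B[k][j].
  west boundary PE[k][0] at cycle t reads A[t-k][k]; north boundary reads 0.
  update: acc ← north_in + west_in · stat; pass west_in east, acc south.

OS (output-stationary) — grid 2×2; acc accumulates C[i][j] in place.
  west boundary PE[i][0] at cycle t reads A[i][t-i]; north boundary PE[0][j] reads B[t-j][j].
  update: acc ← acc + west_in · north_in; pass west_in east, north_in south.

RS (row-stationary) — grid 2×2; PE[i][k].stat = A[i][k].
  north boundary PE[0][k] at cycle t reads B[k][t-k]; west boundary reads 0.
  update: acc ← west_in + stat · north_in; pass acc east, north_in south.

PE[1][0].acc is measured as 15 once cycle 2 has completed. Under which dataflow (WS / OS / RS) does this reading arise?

WS (2×2 grid), PE[1][0]:
  t=0 PE[1][0]: acc=0 h=0 v=0
  t=1 PE[1][0]: acc=42 h=1 v=42
  t=2 PE[1][0]: acc=81 h=6 v=81
OS (2×2 grid), PE[1][0]:
  t=0 PE[1][0]: acc=0 h=0 v=0
  t=1 PE[1][0]: acc=45 h=5 v=9
  t=2 PE[1][0]: acc=81 h=6 v=6
RS (2×2 grid), PE[1][0]:
  t=0 PE[1][0]: acc=0 h=0 v=0
  t=1 PE[1][0]: acc=45 h=45 v=9
  t=2 PE[1][0]: acc=15 h=15 v=3

dataflow = RS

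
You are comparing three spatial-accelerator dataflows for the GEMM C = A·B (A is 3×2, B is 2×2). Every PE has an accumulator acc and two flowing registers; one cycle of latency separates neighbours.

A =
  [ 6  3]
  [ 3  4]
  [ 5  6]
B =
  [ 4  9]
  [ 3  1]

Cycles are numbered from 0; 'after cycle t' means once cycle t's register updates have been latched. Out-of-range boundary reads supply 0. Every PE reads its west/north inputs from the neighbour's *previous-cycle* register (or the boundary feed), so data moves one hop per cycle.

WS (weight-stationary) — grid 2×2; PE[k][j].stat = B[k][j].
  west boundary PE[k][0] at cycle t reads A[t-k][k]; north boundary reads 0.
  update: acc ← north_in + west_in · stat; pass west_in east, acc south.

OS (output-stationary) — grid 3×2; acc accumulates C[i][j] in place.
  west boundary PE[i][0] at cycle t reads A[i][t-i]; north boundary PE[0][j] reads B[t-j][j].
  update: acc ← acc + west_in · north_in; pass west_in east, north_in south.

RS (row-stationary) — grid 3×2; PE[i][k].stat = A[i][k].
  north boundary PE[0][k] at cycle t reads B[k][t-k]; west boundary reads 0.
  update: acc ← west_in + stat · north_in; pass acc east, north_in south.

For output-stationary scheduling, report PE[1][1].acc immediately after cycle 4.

OS 3×2: PE[1][1] cycle-by-cycle (with neighbour feeds):
  cycle 0: PE[0][1] → acc 0, east 0, south 0
  cycle 0: PE[1][0] → acc 0, east 0, south 0
  cycle 0: PE[1][1] → acc 0, east 0, south 0
  cycle 1: PE[0][1] → acc 54, east 6, south 9
  cycle 1: PE[1][0] → acc 12, east 3, south 4
  cycle 1: PE[1][1] → acc 0, east 0, south 0
  cycle 2: PE[0][1] → acc 57, east 3, south 1
  cycle 2: PE[1][0] → acc 24, east 4, south 3
  cycle 2: PE[1][1] → acc 27, east 3, south 9
  cycle 3: PE[0][1] → acc 57, east 0, south 0
  cycle 3: PE[1][0] → acc 24, east 0, south 0
  cycle 3: PE[1][1] → acc 31, east 4, south 1
  cycle 4: PE[0][1] → acc 57, east 0, south 0
  cycle 4: PE[1][0] → acc 24, east 0, south 0
  cycle 4: PE[1][1] → acc 31, east 0, south 0

PE[1][1].acc = 31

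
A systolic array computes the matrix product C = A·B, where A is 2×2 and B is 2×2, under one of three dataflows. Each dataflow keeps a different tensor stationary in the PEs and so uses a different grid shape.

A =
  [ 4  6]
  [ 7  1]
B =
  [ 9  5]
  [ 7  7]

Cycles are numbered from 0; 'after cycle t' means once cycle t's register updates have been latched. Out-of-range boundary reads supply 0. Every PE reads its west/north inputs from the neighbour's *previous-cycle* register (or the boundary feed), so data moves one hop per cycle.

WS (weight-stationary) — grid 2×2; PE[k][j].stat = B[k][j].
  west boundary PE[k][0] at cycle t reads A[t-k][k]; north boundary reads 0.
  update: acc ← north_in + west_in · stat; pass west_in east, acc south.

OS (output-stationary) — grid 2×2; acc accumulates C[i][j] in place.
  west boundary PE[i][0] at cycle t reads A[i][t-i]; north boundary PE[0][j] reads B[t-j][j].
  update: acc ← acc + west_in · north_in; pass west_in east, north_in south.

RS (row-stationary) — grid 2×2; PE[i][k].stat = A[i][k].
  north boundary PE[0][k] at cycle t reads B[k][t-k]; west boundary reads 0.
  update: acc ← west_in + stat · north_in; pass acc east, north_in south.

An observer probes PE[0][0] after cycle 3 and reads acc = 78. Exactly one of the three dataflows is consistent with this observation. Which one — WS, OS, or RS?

dataflow = OS

— WS: 2×2; PE[0][0] trace:
  0: (0,0).acc=36  regs=<4,36>
  1: (0,0).acc=63  regs=<7,63>
  2: (0,0).acc=0  regs=<0,0>
  3: (0,0).acc=0  regs=<0,0>
— OS: 2×2; PE[0][0] trace:
  0: (0,0).acc=36  regs=<4,9>
  1: (0,0).acc=78  regs=<6,7>
  2: (0,0).acc=78  regs=<0,0>
  3: (0,0).acc=78  regs=<0,0>
— RS: 2×2; PE[0][0] trace:
  0: (0,0).acc=36  regs=<36,9>
  1: (0,0).acc=20  regs=<20,5>
  2: (0,0).acc=0  regs=<0,0>
  3: (0,0).acc=0  regs=<0,0>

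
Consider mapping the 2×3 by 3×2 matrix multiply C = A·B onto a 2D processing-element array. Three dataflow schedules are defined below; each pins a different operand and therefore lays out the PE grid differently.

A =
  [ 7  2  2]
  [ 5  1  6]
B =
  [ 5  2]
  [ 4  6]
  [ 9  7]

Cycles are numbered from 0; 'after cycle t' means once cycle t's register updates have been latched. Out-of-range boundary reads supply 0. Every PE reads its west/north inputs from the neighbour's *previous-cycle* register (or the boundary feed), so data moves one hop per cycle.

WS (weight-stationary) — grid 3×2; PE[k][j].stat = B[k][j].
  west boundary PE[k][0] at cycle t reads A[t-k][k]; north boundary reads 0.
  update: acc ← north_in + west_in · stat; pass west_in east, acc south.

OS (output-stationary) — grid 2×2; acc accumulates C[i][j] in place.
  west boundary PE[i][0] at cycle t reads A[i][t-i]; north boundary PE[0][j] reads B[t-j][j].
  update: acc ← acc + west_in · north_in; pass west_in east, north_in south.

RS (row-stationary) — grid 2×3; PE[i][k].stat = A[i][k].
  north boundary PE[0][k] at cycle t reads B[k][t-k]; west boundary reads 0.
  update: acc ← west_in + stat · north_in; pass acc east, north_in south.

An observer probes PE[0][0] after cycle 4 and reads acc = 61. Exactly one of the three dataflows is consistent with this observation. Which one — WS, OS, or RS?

dataflow = OS

— WS: 3×2; PE[0][0] trace:
  t=0 PE[0][0]: acc=35 h=7 v=35
  t=1 PE[0][0]: acc=25 h=5 v=25
  t=2 PE[0][0]: acc=0 h=0 v=0
  t=3 PE[0][0]: acc=0 h=0 v=0
  t=4 PE[0][0]: acc=0 h=0 v=0
— OS: 2×2; PE[0][0] trace:
  t=0 PE[0][0]: acc=35 h=7 v=5
  t=1 PE[0][0]: acc=43 h=2 v=4
  t=2 PE[0][0]: acc=61 h=2 v=9
  t=3 PE[0][0]: acc=61 h=0 v=0
  t=4 PE[0][0]: acc=61 h=0 v=0
— RS: 2×3; PE[0][0] trace:
  t=0 PE[0][0]: acc=35 h=35 v=5
  t=1 PE[0][0]: acc=14 h=14 v=2
  t=2 PE[0][0]: acc=0 h=0 v=0
  t=3 PE[0][0]: acc=0 h=0 v=0
  t=4 PE[0][0]: acc=0 h=0 v=0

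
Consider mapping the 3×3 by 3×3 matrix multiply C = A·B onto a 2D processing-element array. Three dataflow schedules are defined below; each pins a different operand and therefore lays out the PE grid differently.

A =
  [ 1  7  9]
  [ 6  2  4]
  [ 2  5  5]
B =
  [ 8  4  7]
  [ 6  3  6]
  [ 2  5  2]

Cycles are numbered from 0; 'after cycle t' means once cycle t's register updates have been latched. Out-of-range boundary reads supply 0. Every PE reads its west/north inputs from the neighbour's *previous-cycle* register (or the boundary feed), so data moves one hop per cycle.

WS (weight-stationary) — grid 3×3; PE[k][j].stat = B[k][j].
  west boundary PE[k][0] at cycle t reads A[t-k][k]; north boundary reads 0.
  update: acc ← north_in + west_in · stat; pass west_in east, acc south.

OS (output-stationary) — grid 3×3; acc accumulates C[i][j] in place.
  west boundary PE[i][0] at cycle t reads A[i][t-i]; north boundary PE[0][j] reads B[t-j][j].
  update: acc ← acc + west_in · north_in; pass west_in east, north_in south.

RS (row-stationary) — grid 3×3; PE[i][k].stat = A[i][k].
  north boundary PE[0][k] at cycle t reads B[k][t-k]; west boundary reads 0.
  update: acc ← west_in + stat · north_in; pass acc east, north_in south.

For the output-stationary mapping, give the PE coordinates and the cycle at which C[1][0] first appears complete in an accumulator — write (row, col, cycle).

Under OS, C[1][0] lands at PE[1][0]:
  step 0 · PE1,0: acc=0; fwd→0 fwd↓0
  step 1 · PE1,0: acc=48; fwd→6 fwd↓8
  step 2 · PE1,0: acc=60; fwd→2 fwd↓6
  step 3 · PE1,0: acc=68; fwd→4 fwd↓2

(row, col, cycle) = (1, 0, 3)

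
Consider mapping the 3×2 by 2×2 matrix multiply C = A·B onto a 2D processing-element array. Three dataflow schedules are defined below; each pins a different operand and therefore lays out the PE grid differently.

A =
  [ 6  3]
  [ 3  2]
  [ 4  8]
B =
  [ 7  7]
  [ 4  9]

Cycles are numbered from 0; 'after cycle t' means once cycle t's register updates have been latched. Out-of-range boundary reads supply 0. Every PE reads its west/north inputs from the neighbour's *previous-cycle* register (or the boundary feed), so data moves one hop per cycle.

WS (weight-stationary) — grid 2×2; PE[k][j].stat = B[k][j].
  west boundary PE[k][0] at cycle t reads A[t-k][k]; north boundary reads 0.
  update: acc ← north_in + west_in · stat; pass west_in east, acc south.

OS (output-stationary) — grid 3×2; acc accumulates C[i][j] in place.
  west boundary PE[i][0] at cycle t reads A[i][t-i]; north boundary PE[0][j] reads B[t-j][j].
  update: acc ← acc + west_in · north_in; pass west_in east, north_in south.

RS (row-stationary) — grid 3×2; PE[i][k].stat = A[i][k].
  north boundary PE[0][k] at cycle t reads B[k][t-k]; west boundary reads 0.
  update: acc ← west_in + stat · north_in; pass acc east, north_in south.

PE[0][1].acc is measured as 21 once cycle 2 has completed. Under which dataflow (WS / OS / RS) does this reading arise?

WS [2×2] PE[0][1] across cycles:
  step 0 · PE0,1: acc=0; fwd→0 fwd↓0
  step 1 · PE0,1: acc=42; fwd→6 fwd↓42
  step 2 · PE0,1: acc=21; fwd→3 fwd↓21
OS [3×2] PE[0][1] across cycles:
  step 0 · PE0,1: acc=0; fwd→0 fwd↓0
  step 1 · PE0,1: acc=42; fwd→6 fwd↓7
  step 2 · PE0,1: acc=69; fwd→3 fwd↓9
RS [3×2] PE[0][1] across cycles:
  step 0 · PE0,1: acc=0; fwd→0 fwd↓0
  step 1 · PE0,1: acc=54; fwd→54 fwd↓4
  step 2 · PE0,1: acc=69; fwd→69 fwd↓9

dataflow = WS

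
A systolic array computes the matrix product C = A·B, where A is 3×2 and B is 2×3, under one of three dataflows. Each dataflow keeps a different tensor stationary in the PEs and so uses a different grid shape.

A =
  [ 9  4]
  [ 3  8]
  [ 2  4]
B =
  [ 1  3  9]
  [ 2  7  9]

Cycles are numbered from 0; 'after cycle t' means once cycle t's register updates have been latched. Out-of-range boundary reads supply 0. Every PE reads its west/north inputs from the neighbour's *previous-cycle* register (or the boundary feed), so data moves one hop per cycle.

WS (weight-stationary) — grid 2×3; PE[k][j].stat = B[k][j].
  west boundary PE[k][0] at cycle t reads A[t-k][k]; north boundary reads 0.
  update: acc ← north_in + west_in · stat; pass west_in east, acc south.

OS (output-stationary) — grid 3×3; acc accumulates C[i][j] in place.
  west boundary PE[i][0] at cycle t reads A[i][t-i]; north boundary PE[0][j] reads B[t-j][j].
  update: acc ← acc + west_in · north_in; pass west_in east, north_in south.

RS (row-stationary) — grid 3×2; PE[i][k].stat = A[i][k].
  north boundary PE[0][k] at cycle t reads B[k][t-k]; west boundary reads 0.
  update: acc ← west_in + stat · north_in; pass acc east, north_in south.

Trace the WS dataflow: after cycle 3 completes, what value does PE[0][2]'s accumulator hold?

Tracing WS — 2×3 array, target PE[0][2]:
  step 0 · PE0,1: acc=0; fwd→0 fwd↓0
  step 0 · PE0,2: acc=0; fwd→0 fwd↓0
  step 1 · PE0,1: acc=27; fwd→9 fwd↓27
  step 1 · PE0,2: acc=0; fwd→0 fwd↓0
  step 2 · PE0,1: acc=9; fwd→3 fwd↓9
  step 2 · PE0,2: acc=81; fwd→9 fwd↓81
  step 3 · PE0,1: acc=6; fwd→2 fwd↓6
  step 3 · PE0,2: acc=27; fwd→3 fwd↓27

PE[0][2].acc = 27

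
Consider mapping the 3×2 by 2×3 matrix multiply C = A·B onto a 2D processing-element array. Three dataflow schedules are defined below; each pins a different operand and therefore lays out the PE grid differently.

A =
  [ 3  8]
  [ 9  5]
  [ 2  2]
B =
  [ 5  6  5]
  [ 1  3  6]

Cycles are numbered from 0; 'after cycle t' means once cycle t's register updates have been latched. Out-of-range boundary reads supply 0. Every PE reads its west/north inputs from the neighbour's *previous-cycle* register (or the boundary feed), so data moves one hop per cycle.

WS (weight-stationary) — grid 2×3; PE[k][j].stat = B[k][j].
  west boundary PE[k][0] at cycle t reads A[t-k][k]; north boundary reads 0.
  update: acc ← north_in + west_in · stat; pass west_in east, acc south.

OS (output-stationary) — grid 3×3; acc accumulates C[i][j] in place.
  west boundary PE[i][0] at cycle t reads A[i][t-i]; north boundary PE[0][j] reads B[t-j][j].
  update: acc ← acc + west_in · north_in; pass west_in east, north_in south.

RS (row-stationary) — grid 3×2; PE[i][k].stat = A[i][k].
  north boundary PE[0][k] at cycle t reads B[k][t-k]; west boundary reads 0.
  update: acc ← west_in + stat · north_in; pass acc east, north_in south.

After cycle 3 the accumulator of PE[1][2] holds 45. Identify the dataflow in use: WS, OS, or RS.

WS (2×3 grid), PE[1][2]:
  c0 r1c2: 0 / 0 / 0
  c1 r1c2: 0 / 0 / 0
  c2 r1c2: 0 / 0 / 0
  c3 r1c2: 63 / 8 / 63
OS (3×3 grid), PE[1][2]:
  c0 r1c2: 0 / 0 / 0
  c1 r1c2: 0 / 0 / 0
  c2 r1c2: 0 / 0 / 0
  c3 r1c2: 45 / 9 / 5
RS: PE[1][2] is outside its 3×2 grid.

dataflow = OS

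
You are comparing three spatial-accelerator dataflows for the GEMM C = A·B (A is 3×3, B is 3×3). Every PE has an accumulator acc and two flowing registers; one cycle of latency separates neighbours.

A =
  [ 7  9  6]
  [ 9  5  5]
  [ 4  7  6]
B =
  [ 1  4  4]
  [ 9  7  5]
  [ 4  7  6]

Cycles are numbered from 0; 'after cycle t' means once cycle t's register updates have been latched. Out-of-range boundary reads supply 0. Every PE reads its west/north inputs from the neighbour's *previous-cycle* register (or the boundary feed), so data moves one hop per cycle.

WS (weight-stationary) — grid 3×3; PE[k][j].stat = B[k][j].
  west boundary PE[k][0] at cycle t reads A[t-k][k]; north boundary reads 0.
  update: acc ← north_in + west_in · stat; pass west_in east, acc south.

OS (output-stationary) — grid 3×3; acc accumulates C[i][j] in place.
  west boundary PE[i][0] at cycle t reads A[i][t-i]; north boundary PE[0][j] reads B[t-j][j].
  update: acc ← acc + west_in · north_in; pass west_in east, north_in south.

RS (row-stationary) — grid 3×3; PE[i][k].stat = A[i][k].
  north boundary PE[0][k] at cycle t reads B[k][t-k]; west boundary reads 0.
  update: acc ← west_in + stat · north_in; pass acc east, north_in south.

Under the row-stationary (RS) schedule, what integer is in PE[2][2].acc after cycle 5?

RS 3×3: PE[2][2] cycle-by-cycle (with neighbour feeds):
  @0  [1,2]  acc 0  |  →0  ↓0
  @0  [2,1]  acc 0  |  →0  ↓0
  @0  [2,2]  acc 0  |  →0  ↓0
  @1  [1,2]  acc 0  |  →0  ↓0
  @1  [2,1]  acc 0  |  →0  ↓0
  @1  [2,2]  acc 0  |  →0  ↓0
  @2  [1,2]  acc 0  |  →0  ↓0
  @2  [2,1]  acc 0  |  →0  ↓0
  @2  [2,2]  acc 0  |  →0  ↓0
  @3  [1,2]  acc 74  |  →74  ↓4
  @3  [2,1]  acc 67  |  →67  ↓9
  @3  [2,2]  acc 0  |  →0  ↓0
  @4  [1,2]  acc 106  |  →106  ↓7
  @4  [2,1]  acc 65  |  →65  ↓7
  @4  [2,2]  acc 91  |  →91  ↓4
  @5  [1,2]  acc 91  |  →91  ↓6
  @5  [2,1]  acc 51  |  →51  ↓5
  @5  [2,2]  acc 107  |  →107  ↓7

PE[2][2].acc = 107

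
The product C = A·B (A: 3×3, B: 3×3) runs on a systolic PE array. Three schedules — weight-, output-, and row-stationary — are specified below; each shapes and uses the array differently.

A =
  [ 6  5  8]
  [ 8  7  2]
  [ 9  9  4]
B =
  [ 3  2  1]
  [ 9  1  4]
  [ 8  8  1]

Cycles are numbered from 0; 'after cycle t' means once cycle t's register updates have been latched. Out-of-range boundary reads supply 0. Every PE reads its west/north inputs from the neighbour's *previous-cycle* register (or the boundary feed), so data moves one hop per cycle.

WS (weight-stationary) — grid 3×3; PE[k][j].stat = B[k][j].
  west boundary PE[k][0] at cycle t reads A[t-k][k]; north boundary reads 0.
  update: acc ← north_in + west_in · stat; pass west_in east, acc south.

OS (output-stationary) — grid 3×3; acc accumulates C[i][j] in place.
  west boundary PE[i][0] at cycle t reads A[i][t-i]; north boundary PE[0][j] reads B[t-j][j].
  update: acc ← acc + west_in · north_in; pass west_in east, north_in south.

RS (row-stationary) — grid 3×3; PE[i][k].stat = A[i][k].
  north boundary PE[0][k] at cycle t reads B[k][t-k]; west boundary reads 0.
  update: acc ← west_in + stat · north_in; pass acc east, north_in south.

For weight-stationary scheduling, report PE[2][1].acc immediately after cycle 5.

Tracing WS — 3×3 array, target PE[2][1]:
  step 0 · PE1,1: acc=0; fwd→0 fwd↓0
  step 0 · PE2,0: acc=0; fwd→0 fwd↓0
  step 0 · PE2,1: acc=0; fwd→0 fwd↓0
  step 1 · PE1,1: acc=0; fwd→0 fwd↓0
  step 1 · PE2,0: acc=0; fwd→0 fwd↓0
  step 1 · PE2,1: acc=0; fwd→0 fwd↓0
  step 2 · PE1,1: acc=17; fwd→5 fwd↓17
  step 2 · PE2,0: acc=127; fwd→8 fwd↓127
  step 2 · PE2,1: acc=0; fwd→0 fwd↓0
  step 3 · PE1,1: acc=23; fwd→7 fwd↓23
  step 3 · PE2,0: acc=103; fwd→2 fwd↓103
  step 3 · PE2,1: acc=81; fwd→8 fwd↓81
  step 4 · PE1,1: acc=27; fwd→9 fwd↓27
  step 4 · PE2,0: acc=140; fwd→4 fwd↓140
  step 4 · PE2,1: acc=39; fwd→2 fwd↓39
  step 5 · PE1,1: acc=0; fwd→0 fwd↓0
  step 5 · PE2,0: acc=0; fwd→0 fwd↓0
  step 5 · PE2,1: acc=59; fwd→4 fwd↓59

PE[2][1].acc = 59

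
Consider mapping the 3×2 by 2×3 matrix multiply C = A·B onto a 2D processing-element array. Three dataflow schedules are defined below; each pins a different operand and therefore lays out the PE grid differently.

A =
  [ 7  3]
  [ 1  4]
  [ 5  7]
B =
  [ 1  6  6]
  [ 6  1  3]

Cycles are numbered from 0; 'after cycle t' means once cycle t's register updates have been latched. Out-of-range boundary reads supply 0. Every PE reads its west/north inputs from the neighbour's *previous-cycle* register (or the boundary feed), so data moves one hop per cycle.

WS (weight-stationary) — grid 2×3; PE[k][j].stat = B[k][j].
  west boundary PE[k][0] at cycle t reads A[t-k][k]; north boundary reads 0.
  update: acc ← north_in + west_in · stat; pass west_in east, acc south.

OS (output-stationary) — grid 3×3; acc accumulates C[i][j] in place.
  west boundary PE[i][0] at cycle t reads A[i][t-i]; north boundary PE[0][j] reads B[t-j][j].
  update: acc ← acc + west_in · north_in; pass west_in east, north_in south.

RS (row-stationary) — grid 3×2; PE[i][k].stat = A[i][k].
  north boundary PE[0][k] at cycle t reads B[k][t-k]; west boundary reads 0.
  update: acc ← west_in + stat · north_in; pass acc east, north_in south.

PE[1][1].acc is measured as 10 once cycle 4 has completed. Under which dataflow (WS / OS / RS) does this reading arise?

— WS: 2×3; PE[1][1] trace:
  after 0 — PE[1][1] acc=0, pass-E 0, pass-S 0
  after 1 — PE[1][1] acc=0, pass-E 0, pass-S 0
  after 2 — PE[1][1] acc=45, pass-E 3, pass-S 45
  after 3 — PE[1][1] acc=10, pass-E 4, pass-S 10
  after 4 — PE[1][1] acc=37, pass-E 7, pass-S 37
— OS: 3×3; PE[1][1] trace:
  after 0 — PE[1][1] acc=0, pass-E 0, pass-S 0
  after 1 — PE[1][1] acc=0, pass-E 0, pass-S 0
  after 2 — PE[1][1] acc=6, pass-E 1, pass-S 6
  after 3 — PE[1][1] acc=10, pass-E 4, pass-S 1
  after 4 — PE[1][1] acc=10, pass-E 0, pass-S 0
— RS: 3×2; PE[1][1] trace:
  after 0 — PE[1][1] acc=0, pass-E 0, pass-S 0
  after 1 — PE[1][1] acc=0, pass-E 0, pass-S 0
  after 2 — PE[1][1] acc=25, pass-E 25, pass-S 6
  after 3 — PE[1][1] acc=10, pass-E 10, pass-S 1
  after 4 — PE[1][1] acc=18, pass-E 18, pass-S 3

dataflow = OS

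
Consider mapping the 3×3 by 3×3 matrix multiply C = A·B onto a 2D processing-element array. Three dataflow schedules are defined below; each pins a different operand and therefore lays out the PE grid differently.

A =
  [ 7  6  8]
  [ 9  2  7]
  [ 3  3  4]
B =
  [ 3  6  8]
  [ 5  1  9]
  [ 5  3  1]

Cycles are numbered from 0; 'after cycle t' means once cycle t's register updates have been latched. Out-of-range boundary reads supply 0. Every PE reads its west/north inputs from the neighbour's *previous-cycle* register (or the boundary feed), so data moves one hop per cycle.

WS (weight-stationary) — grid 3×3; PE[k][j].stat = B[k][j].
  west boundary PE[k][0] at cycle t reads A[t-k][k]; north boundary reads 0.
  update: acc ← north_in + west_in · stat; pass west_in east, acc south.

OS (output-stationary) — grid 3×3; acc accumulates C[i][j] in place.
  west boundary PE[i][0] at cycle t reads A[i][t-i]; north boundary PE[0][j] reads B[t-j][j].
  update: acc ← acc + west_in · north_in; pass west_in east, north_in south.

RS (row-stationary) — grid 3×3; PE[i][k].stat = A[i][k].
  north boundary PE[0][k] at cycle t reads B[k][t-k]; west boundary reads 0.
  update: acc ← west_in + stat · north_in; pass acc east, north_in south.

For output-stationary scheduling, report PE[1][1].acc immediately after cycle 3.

PE[1][1].acc = 56

Tracing OS — 3×3 array, target PE[1][1]:
  t=0 PE[0][1]: acc=0 h=0 v=0
  t=0 PE[1][0]: acc=0 h=0 v=0
  t=0 PE[1][1]: acc=0 h=0 v=0
  t=1 PE[0][1]: acc=42 h=7 v=6
  t=1 PE[1][0]: acc=27 h=9 v=3
  t=1 PE[1][1]: acc=0 h=0 v=0
  t=2 PE[0][1]: acc=48 h=6 v=1
  t=2 PE[1][0]: acc=37 h=2 v=5
  t=2 PE[1][1]: acc=54 h=9 v=6
  t=3 PE[0][1]: acc=72 h=8 v=3
  t=3 PE[1][0]: acc=72 h=7 v=5
  t=3 PE[1][1]: acc=56 h=2 v=1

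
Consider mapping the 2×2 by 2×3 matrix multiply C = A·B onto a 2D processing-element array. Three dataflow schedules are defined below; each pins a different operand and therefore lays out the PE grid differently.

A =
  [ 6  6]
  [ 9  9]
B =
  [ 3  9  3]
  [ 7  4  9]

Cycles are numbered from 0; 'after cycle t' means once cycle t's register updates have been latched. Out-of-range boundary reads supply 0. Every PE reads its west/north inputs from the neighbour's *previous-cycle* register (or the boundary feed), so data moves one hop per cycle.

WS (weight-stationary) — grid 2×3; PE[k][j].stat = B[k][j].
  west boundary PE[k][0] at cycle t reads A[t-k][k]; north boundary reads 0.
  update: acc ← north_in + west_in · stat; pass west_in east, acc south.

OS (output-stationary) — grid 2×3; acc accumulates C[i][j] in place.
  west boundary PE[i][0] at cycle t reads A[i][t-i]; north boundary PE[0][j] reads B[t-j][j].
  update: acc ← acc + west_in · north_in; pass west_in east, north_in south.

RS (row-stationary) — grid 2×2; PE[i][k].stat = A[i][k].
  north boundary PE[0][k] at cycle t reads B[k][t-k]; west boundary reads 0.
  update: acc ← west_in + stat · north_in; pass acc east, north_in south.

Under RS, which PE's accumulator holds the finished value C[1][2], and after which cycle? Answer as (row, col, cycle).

(row, col, cycle) = (1, 1, 4)

RS — PE[1][1] is where C[1][2] collects:
  after 0 — PE[1][1] acc=0, pass-E 0, pass-S 0
  after 1 — PE[1][1] acc=0, pass-E 0, pass-S 0
  after 2 — PE[1][1] acc=90, pass-E 90, pass-S 7
  after 3 — PE[1][1] acc=117, pass-E 117, pass-S 4
  after 4 — PE[1][1] acc=108, pass-E 108, pass-S 9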